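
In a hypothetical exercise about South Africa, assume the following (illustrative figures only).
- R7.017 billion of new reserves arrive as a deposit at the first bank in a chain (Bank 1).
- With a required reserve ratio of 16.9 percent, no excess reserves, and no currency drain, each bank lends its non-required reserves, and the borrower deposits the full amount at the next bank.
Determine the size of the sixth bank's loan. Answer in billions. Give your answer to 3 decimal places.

Each bank lends a fraction (1 − rr) = 0.8310 of the deposit it receives, so Bank 6 receives 7.017·0.8310^5 and lends 7.017·0.8310^6 ≈ 2.3108 billion.

R2.311 billion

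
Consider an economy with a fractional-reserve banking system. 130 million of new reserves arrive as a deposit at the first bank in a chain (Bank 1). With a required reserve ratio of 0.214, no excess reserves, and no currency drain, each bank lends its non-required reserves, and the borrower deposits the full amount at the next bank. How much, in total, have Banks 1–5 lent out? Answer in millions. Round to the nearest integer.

334 million

Bank i lends (1 − rr)^i of the original deposit: Bank 1 lends 130·0.7860 = 102.1800, Bank 2 lends 130·0.7860² ≈ 80.3135, and so on.
Summing a geometric series: total = 130·[0.7860·(1 − 0.7860^5) / (1 − 0.7860)] ≈ 334.2365 million.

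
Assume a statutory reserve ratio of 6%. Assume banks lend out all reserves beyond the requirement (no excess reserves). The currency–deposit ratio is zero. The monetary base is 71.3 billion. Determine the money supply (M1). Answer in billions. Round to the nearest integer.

With no currency drain or excess reserves, the money multiplier is m = 1/rr = 1/0.06 ≈ 16.6667.
Money supply M = m × MB = 16.6667 × 71.3 ≈ 1188.3357 billion.

1188 billion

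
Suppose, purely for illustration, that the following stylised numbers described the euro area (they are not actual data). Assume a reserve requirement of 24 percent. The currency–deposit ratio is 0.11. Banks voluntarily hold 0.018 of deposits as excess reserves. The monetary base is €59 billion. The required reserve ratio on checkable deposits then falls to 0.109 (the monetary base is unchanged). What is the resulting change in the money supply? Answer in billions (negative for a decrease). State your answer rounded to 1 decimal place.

Initially m₁ = (1 + 0.11) / (0.24 + 0.018 + 0.11) ≈ 3.0163, so M₁ = 3.0163 × 59 = 177.9617 billion.
After the change m₂ = (1 + 0.11) / (0.109 + 0.018 + 0.11) ≈ 4.6835, so M₂ = 4.6835 × 59 = 276.3265 billion.
ΔM = M₂ − M₁ = 276.3265 − 177.9617 = 98.3648 billion.

€98.4 billion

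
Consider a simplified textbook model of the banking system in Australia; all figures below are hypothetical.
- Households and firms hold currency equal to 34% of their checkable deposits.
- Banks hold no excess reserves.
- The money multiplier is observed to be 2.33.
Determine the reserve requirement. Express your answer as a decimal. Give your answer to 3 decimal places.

0.235

Using m = 2.33. Since m = (1 + c)/(c + rr + e), the denominator satisfies c + rr + e = (1 + c)/m = (1 + 0.34) / 2.33 ≈ 0.575107.
With c = 0.34 and e = 0, the reserve requirement is 0.575107 − 0.34 − 0 = 0.235107.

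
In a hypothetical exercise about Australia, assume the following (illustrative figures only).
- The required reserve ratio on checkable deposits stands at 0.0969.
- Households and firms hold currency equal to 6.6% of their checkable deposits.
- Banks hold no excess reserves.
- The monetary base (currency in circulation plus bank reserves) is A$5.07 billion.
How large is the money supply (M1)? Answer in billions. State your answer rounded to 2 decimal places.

The money multiplier is m = (1 + c) / (rr + c) = (1 + 0.066) / (0.0969 + 0.066) ≈ 6.5439.
So M = m × MB = 6.5439 × 5.07 ≈ 33.1776 billion.

A$33.18 billion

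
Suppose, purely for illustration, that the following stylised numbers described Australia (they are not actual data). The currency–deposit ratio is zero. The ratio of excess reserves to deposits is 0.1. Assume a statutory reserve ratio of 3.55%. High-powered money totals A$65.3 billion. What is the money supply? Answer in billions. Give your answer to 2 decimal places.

A$481.92 billion

The money multiplier is m = 1 / (rr + e) = 1 / (0.0355 + 0.1) ≈ 7.38007.
So M = m × MB = 7.38007 × 65.3 ≈ 481.9186 billion.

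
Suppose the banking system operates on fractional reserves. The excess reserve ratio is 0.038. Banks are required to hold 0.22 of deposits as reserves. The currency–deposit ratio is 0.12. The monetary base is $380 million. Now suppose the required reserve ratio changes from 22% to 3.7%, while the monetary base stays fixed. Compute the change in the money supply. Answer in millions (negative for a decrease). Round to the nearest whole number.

Initially m₁ = (1 + 0.12) / (0.22 + 0.038 + 0.12) ≈ 2.9630, so M₁ = 2.9630 × 380 = 1125.94 million.
After the change m₂ = (1 + 0.12) / (0.037 + 0.038 + 0.12) ≈ 5.7436, so M₂ = 5.7436 × 380 = 2182.568 million.
ΔM = M₂ − M₁ = 2182.568 − 1125.94 = 1056.628 million.

$1057 million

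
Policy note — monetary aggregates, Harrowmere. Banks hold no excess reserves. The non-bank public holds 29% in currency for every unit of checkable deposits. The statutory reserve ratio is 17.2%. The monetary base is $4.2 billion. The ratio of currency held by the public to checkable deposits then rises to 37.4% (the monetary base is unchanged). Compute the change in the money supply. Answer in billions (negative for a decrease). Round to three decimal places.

Initially m₁ = (1 + 0.29) / (0.172 + 0.29) ≈ 2.79221, so M₁ = 2.79221 × 4.2 ≈ 11.7273 billion.
After the change m₂ = (1 + 0.374) / (0.172 + 0.374) ≈ 2.51648, so M₂ = 2.51648 × 4.2 ≈ 10.5692 billion.
ΔM = M₂ − M₁ = 10.5692 − 11.7273 = -1.1581 billion.

-1.158 billion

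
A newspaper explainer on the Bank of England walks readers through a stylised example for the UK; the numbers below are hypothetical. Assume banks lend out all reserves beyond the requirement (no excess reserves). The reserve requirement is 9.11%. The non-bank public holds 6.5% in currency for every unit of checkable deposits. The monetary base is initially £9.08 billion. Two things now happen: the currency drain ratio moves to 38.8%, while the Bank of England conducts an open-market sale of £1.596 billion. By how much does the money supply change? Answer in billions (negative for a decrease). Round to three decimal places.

Before: m₁ = (1 + 0.065) / (0.0911 + 0.065) ≈ 6.82255, MB₁ = 9.08, so M₁ = 6.82255 × 9.08 ≈ 61.9488 billion.
After: m₂ = (1 + 0.388) / (0.0911 + 0.388) ≈ 2.89710, MB₂ = 9.08 − 1.596 = 7.484, so M₂ = 2.89710 × 7.484 ≈ 21.6819 billion.
ΔM = M₂ − M₁ = 21.6819 − 61.9488 = -40.2669 billion.

-40.267 billion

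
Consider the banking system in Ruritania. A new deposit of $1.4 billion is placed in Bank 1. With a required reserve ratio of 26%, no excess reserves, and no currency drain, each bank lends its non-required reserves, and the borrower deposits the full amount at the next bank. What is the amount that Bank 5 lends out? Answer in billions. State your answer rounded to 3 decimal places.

$0.311 billion

Each bank lends a fraction (1 − rr) = 0.7400 of the deposit it receives, so Bank 5 receives 1.4·0.7400^4 and lends 1.4·0.7400^5 ≈ 0.3107 billion.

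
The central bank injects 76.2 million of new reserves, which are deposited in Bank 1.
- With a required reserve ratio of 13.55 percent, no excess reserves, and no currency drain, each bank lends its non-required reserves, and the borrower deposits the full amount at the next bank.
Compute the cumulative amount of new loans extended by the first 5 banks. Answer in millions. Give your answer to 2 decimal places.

Bank i lends (1 − rr)^i of the original deposit: Bank 1 lends 76.2·0.8645 = 65.8749, Bank 2 lends 76.2·0.8645² ≈ 56.9489, and so on.
Summing a geometric series: total = 76.2·[0.8645·(1 − 0.8645^5) / (1 − 0.8645)] ≈ 251.4116 million.

251.41 million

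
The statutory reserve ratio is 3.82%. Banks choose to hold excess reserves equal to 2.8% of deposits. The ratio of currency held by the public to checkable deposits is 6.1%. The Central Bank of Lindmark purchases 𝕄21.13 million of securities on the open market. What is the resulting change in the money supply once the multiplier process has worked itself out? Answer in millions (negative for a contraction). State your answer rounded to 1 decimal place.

𝕄176.2 million

The money multiplier is m = (1 + c) / (rr + e + c) = (1 + 0.061) / (0.0382 + 0.028 + 0.061) ≈ 8.3412.
The purchase adds 21.13 million of base, so ΔM = m × ΔMB = 8.3412 × (+21.13) ≈ 176.2496 million.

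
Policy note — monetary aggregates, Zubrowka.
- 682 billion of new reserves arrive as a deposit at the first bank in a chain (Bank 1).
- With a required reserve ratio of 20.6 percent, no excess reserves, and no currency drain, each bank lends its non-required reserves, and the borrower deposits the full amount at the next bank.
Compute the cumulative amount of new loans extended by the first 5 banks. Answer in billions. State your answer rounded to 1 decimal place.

Bank i lends (1 − rr)^i of the original deposit: Bank 1 lends 682·0.7940 = 541.5080, Bank 2 lends 682·0.7940² ≈ 429.9574, and so on.
Summing a geometric series: total = 682·[0.7940·(1 − 0.7940^5) / (1 − 0.7940)] ≈ 1799.1342 billion.

1799.1 billion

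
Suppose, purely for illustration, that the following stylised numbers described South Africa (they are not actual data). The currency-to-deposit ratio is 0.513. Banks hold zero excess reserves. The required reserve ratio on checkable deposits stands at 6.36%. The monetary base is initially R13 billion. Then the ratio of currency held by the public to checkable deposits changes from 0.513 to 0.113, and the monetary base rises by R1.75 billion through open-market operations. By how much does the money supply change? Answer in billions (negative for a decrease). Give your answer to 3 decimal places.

Before: m₁ = (1 + 0.513) / (0.0636 + 0.513) ≈ 2.624003, MB₁ = 13, so M₁ = 2.624003 × 13 ≈ 34.112 billion.
After: m₂ = (1 + 0.113) / (0.0636 + 0.113) ≈ 6.302378, MB₂ = 13 + 1.75 = 14.75, so M₂ = 6.302378 × 14.75 ≈ 92.9601 billion.
ΔM = M₂ − M₁ = 92.9601 − 34.112 = 58.8481 billion.

R58.848 billion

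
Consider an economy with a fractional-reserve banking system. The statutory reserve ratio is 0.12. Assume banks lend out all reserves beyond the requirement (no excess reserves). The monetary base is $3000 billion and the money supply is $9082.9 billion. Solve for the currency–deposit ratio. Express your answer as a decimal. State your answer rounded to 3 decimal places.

0.314

Using m = M/MB = 9082.9/3000 ≈ 3.027633. From m = (1 + c)/(c + rr + e), rearranging gives 1 + c = m·(c + rr + e), so c·(1 − m) = m·(rr + e) − 1.
Hence c = [m·(rr + e) − 1]/(1 − m) = [3.027633 × (0.12 + 0) − 1] / (1 − 3.027633) ≈ 0.314004.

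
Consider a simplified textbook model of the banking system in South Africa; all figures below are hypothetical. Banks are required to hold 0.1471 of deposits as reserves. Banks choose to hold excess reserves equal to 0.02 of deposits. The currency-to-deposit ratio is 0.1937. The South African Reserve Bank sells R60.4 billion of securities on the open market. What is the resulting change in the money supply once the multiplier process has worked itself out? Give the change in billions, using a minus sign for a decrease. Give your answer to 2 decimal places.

-199.83 billion

The money multiplier is m = (1 + c) / (rr + e + c) = (1 + 0.1937) / (0.1471 + 0.02 + 0.1937) ≈ 3.30848.
The sale removes 60.4 billion of base, so ΔM = m × ΔMB = 3.30848 × (−60.4) ≈ -199.8322 billion.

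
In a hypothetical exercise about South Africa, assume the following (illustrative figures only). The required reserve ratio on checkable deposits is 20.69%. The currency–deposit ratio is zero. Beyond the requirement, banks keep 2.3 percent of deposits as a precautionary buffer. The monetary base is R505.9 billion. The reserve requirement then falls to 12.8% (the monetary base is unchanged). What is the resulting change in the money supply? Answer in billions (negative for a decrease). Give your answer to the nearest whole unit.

R1150 billion

Initially m₁ = 1 / (0.2069 + 0.023) ≈ 4.3497, so M₁ = 4.3497 × 505.9 ≈ 2200.5132 billion.
After the change m₂ = 1 / (0.128 + 0.023) ≈ 6.6225, so M₂ = 6.6225 × 505.9 ≈ 3350.3227 billion.
ΔM = M₂ − M₁ = 3350.3227 − 2200.5132 = 1149.8095 billion.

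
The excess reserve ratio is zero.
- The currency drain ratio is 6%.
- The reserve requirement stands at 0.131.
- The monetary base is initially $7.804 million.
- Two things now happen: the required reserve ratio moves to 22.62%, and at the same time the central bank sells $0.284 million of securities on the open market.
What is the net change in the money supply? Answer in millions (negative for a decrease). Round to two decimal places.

Before: m₁ = (1 + 0.06) / (0.131 + 0.06) ≈ 5.5497, MB₁ = 7.804, so M₁ = 5.5497 × 7.804 ≈ 43.3099 million.
After: m₂ = (1 + 0.06) / (0.2262 + 0.06) ≈ 3.7037, MB₂ = 7.804 − 0.284 = 7.52, so M₂ = 3.7037 × 7.52 ≈ 27.8518 million.
ΔM = M₂ − M₁ = 27.8518 − 43.3099 = -15.4581 million.

-15.46 million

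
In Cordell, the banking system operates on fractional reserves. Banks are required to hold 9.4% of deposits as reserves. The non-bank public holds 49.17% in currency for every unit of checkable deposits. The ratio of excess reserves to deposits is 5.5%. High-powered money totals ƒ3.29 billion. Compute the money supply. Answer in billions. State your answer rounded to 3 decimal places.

ƒ7.660 billion

The money multiplier is m = (1 + c) / (rr + e + c) = (1 + 0.4917) / (0.094 + 0.055 + 0.4917) ≈ 2.32823.
So M = m × MB = 2.32823 × 3.29 ≈ 7.6599 billion.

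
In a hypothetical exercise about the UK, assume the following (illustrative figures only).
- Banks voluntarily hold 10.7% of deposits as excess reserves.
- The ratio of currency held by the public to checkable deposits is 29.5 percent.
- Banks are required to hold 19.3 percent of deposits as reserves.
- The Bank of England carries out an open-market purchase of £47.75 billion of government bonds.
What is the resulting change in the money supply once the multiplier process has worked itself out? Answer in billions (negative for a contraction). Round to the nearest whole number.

The money multiplier is m = (1 + c) / (rr + e + c) = (1 + 0.295) / (0.193 + 0.107 + 0.295) ≈ 2.1765.
The purchase adds 47.75 billion of base, so ΔM = m × ΔMB = 2.1765 × (+47.75) ≈ 103.9279 billion.

£104 billion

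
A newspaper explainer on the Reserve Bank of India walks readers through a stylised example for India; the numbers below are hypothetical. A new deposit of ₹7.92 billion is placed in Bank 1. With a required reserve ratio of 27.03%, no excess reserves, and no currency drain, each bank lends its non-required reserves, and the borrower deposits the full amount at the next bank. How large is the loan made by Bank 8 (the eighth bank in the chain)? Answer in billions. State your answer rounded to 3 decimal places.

₹0.637 billion

Each bank lends a fraction (1 − rr) = 0.7297 of the deposit it receives, so Bank 8 receives 7.92·0.7297^7 and lends 7.92·0.7297^8 ≈ 0.6366 billion.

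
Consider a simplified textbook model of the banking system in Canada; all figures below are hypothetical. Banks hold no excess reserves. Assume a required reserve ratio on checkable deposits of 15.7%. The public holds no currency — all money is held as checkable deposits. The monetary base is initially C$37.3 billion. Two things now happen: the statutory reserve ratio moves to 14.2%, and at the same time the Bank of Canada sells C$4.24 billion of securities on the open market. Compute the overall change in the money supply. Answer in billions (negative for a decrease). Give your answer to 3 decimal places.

-4.763 billion

Before: m₁ = 1 / (0.157) ≈ 6.369427, MB₁ = 37.3, so M₁ = 6.369427 × 37.3 ≈ 237.5796 billion.
After: m₂ = 1 / (0.142) ≈ 7.042254, MB₂ = 37.3 − 4.24 = 33.06, so M₂ = 7.042254 × 33.06 ≈ 232.8169 billion.
ΔM = M₂ − M₁ = 232.8169 − 237.5796 = -4.7627 billion.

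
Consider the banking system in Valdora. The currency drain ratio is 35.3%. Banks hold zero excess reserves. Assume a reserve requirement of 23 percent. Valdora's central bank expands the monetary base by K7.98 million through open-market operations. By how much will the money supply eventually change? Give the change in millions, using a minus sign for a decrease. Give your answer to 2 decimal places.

K18.52 million

The money multiplier is m = (1 + c) / (rr + c) = (1 + 0.353) / (0.23 + 0.353) ≈ 2.3208.
The purchase adds 7.98 million of base, so ΔM = m × ΔMB = 2.3208 × (+7.98) ≈ 18.52 million.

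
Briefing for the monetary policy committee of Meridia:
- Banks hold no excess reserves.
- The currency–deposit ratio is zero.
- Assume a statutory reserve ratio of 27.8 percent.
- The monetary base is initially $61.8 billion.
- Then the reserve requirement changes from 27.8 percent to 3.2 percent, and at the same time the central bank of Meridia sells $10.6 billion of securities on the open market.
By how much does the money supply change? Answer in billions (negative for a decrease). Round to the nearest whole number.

Before: m₁ = 1 / (0.278) ≈ 3.5971, MB₁ = 61.8, so M₁ = 3.5971 × 61.8 ≈ 222.3008 billion.
After: m₂ = 1 / (0.032) = 31.25, MB₂ = 61.8 − 10.6 = 51.2, so M₂ = 31.25 × 51.2 = 1600 billion.
ΔM = M₂ − M₁ = 1600 − 222.3008 = 1377.6992 billion.

$1378 billion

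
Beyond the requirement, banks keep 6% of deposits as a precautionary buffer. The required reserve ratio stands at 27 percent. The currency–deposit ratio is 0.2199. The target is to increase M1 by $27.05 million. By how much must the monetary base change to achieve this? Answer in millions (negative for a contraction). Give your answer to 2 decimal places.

$12.19 million

The money multiplier is m = (1 + c) / (rr + e + c) = (1 + 0.2199) / (0.27 + 0.06 + 0.2199) ≈ 2.21840.
ΔMB = ΔM / m = (+27.05) / 2.21840 ≈ 12.1935 million.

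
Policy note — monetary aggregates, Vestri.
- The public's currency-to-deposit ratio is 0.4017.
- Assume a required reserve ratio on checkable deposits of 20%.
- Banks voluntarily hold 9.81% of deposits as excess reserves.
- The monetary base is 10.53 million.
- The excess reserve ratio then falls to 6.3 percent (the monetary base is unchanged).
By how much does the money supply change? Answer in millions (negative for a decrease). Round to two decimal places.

Initially m₁ = (1 + 0.4017) / (0.2 + 0.0981 + 0.4017) ≈ 2.00300, so M₁ = 2.00300 × 10.53 ≈ 21.0916 million.
After the change m₂ = (1 + 0.4017) / (0.2 + 0.063 + 0.4017) ≈ 2.10877, so M₂ = 2.10877 × 10.53 ≈ 22.2053 million.
ΔM = M₂ − M₁ = 22.2053 − 21.0916 = 1.1137 million.

1.11 million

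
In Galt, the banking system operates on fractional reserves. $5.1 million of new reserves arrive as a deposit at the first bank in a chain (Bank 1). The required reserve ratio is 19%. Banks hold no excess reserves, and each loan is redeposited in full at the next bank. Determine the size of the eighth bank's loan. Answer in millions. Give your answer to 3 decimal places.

$0.945 million

Each bank lends a fraction (1 − rr) = 0.8100 of the deposit it receives, so Bank 8 receives 5.1·0.8100^7 and lends 5.1·0.8100^8 ≈ 0.9450 million.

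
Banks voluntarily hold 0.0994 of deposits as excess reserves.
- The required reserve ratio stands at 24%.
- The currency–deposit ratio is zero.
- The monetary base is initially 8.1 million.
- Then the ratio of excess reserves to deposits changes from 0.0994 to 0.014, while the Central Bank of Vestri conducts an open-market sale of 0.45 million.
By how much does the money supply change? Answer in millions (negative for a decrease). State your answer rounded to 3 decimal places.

6.252 million

Before: m₁ = 1 / (0.24 + 0.0994) ≈ 2.94638, MB₁ = 8.1, so M₁ = 2.94638 × 8.1 ≈ 23.8657 million.
After: m₂ = 1 / (0.24 + 0.014) ≈ 3.93701, MB₂ = 8.1 − 0.45 = 7.65, so M₂ = 3.93701 × 7.65 ≈ 30.1181 million.
ΔM = M₂ − M₁ = 30.1181 − 23.8657 = 6.2524 million.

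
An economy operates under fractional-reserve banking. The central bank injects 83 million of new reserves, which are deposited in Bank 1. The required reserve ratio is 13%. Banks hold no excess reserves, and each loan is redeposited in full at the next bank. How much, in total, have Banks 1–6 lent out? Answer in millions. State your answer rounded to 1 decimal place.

314.6 million

Bank i lends (1 − rr)^i of the original deposit: Bank 1 lends 83·0.8700 = 72.2100, Bank 2 lends 83·0.8700² = 62.8227, and so on.
Summing a geometric series: total = 83·[0.8700·(1 − 0.8700^6) / (1 − 0.8700)] ≈ 314.5989 million.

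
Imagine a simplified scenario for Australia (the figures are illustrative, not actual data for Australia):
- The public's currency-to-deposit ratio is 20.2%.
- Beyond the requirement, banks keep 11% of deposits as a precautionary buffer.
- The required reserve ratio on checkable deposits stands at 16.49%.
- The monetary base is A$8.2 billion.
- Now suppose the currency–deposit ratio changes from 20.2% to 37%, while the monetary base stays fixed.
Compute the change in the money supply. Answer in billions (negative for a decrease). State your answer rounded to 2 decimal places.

-3.25 billion

Initially m₁ = (1 + 0.202) / (0.1649 + 0.11 + 0.202) ≈ 2.5204, so M₁ = 2.5204 × 8.2 ≈ 20.6673 billion.
After the change m₂ = (1 + 0.37) / (0.1649 + 0.11 + 0.37) ≈ 2.1244, so M₂ = 2.1244 × 8.2 ≈ 17.4201 billion.
ΔM = M₂ − M₁ = 17.4201 − 20.6673 = -3.2472 billion.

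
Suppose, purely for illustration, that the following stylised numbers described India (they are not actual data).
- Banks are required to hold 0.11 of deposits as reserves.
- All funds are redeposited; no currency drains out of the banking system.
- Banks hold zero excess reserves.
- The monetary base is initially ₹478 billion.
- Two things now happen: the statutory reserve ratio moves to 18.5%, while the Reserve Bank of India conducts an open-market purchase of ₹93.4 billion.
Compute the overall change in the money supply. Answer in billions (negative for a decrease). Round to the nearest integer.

Before: m₁ = 1 / (0.11) ≈ 9.0909, MB₁ = 478, so M₁ = 9.0909 × 478 = 4345.4502 billion.
After: m₂ = 1 / (0.185) ≈ 5.4054, MB₂ = 478 + 93.4 = 571.4, so M₂ = 5.4054 × 571.4 ≈ 3088.6456 billion.
ΔM = M₂ − M₁ = 3088.6456 − 4345.4502 = -1256.8046 billion.

-1257 billion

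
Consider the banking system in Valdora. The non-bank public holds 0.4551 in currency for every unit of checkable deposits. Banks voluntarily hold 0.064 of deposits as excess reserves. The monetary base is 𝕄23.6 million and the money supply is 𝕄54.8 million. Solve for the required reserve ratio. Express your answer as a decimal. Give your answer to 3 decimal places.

0.108

Using m = M/MB = 54.8/23.6 ≈ 2.322034. Since m = (1 + c)/(c + rr + e), the denominator satisfies c + rr + e = (1 + c)/m = (1 + 0.4551) / 2.322034 ≈ 0.626649.
With c = 0.4551 and e = 0.064, the required reserve ratio is 0.626649 − 0.4551 − 0.064 = 0.107549.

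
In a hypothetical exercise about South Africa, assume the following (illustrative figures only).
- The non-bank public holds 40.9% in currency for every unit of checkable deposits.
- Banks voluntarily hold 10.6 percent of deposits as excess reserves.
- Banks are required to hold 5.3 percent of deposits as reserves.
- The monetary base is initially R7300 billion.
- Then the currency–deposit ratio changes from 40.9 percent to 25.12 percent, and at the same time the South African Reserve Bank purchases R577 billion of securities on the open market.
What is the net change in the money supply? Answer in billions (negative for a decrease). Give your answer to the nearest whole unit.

Before: m₁ = (1 + 0.409) / (0.053 + 0.106 + 0.409) ≈ 2.48063, MB₁ = 7300, so M₁ = 2.48063 × 7300 = 18108.599 billion.
After: m₂ = (1 + 0.2512) / (0.053 + 0.106 + 0.2512) ≈ 3.05022, MB₂ = 7300 + 577 = 7877, so M₂ = 3.05022 × 7877 ≈ 24026.5829 billion.
ΔM = M₂ − M₁ = 24026.5829 − 18108.599 = 5917.9839 billion.

R5918 billion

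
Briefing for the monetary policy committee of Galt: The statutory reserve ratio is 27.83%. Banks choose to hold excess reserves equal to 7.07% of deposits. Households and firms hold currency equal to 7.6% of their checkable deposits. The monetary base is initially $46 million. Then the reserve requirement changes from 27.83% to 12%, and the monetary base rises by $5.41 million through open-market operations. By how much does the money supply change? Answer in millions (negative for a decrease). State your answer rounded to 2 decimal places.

$90.95 million

Before: m₁ = (1 + 0.076) / (0.2783 + 0.0707 + 0.076) ≈ 2.53176, MB₁ = 46, so M₁ = 2.53176 × 46 ≈ 116.461 million.
After: m₂ = (1 + 0.076) / (0.12 + 0.0707 + 0.076) ≈ 4.03450, MB₂ = 46 + 5.41 = 51.41, so M₂ = 4.03450 × 51.41 ≈ 207.4136 million.
ΔM = M₂ − M₁ = 207.4136 − 116.461 = 90.9526 million.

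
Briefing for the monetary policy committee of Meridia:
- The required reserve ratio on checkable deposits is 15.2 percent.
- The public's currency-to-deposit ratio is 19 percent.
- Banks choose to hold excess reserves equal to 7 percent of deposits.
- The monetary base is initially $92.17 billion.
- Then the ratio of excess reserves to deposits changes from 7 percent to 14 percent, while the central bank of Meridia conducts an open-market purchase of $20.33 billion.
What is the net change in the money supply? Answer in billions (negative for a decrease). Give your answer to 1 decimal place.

$11.5 billion

Before: m₁ = (1 + 0.19) / (0.152 + 0.07 + 0.19) ≈ 2.88835, MB₁ = 92.17, so M₁ = 2.88835 × 92.17 ≈ 266.2192 billion.
After: m₂ = (1 + 0.19) / (0.152 + 0.14 + 0.19) ≈ 2.46888, MB₂ = 92.17 + 20.33 = 112.5, so M₂ = 2.46888 × 112.5 = 277.749 billion.
ΔM = M₂ − M₁ = 277.749 − 266.2192 = 11.5298 billion.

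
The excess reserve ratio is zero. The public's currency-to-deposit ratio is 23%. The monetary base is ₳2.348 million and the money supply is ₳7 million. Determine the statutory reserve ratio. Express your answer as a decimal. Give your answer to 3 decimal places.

0.183

Using m = M/MB = 7/2.348 ≈ 2.981261. Since m = (1 + c)/(c + rr + e), the denominator satisfies c + rr + e = (1 + c)/m = (1 + 0.23) / 2.981261 ≈ 0.412577.
With c = 0.23 and e = 0, the statutory reserve ratio is 0.412577 − 0.23 − 0 = 0.182577.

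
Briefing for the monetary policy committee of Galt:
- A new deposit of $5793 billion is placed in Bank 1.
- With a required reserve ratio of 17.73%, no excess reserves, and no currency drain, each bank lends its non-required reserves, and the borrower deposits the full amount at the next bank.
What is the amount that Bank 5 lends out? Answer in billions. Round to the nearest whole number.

$2183 billion

Each bank lends a fraction (1 − rr) = 0.8227 of the deposit it receives, so Bank 5 receives 5793·0.8227^4 and lends 5793·0.8227^5 ≈ 2183.2879 billion.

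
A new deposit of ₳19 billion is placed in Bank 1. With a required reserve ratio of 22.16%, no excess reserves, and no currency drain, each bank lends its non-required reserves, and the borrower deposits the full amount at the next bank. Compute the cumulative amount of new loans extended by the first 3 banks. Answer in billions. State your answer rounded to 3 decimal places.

Bank i lends (1 − rr)^i of the original deposit: Bank 1 lends 19·0.7784 = 14.7896, Bank 2 lends 19·0.7784² ≈ 11.5122, and so on.
Summing a geometric series: total = 19·[0.7784·(1 − 0.7784^3) / (1 − 0.7784)] ≈ 35.2629 billion.

₳35.263 billion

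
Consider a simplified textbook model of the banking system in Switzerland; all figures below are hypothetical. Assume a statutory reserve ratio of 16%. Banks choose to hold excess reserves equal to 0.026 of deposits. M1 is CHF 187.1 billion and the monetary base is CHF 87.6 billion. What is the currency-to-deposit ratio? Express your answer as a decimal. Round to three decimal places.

Using m = M/MB = 187.1/87.6 ≈ 2.135845. From m = (1 + c)/(c + rr + e), rearranging gives 1 + c = m·(c + rr + e), so c·(1 − m) = m·(rr + e) − 1.
Hence c = [m·(rr + e) − 1]/(1 − m) = [2.135845 × (0.16 + 0.026) − 1] / (1 − 2.135845) ≈ 0.530647.

0.531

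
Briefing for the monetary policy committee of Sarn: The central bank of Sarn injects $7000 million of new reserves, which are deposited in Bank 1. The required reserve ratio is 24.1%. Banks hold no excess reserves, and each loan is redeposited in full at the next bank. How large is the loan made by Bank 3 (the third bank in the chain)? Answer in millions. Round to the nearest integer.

$3061 million

Each bank lends a fraction (1 − rr) = 0.7590 of the deposit it receives, so Bank 3 receives 7000·0.7590^2 and lends 7000·0.7590^3 ≈ 3060.7184 million.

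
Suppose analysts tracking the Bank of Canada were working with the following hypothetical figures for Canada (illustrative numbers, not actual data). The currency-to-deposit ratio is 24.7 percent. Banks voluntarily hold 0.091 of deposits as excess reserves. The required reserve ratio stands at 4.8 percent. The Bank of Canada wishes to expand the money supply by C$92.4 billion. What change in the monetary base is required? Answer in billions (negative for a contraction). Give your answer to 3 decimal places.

The money multiplier is m = (1 + c) / (rr + e + c) = (1 + 0.247) / (0.048 + 0.091 + 0.247) ≈ 3.230570.
ΔMB = ΔM / m = (+92.4) / 3.230570 ≈ 28.6018 billion.

C$28.602 billion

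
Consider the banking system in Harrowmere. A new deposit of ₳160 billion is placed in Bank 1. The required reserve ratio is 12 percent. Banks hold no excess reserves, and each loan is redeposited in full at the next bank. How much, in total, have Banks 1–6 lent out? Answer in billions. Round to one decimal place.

₳628.4 billion

Bank i lends (1 − rr)^i of the original deposit: Bank 1 lends 160·0.8800 = 140.8000, Bank 2 lends 160·0.8800² = 123.9040, and so on.
Summing a geometric series: total = 160·[0.8800·(1 − 0.8800^6) / (1 − 0.8800)] ≈ 628.4325 billion.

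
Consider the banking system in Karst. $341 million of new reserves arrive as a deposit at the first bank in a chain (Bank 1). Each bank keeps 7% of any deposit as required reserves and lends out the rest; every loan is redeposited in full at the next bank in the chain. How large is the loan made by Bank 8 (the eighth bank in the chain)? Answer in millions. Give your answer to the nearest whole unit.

$191 million

Each bank lends a fraction (1 − rr) = 0.9300 of the deposit it receives, so Bank 8 receives 341·0.9300^7 and lends 341·0.9300^8 ≈ 190.8174 million.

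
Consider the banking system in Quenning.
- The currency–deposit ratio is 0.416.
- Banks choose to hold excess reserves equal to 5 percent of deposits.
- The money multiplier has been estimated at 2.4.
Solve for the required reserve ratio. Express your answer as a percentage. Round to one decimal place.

12.4%

Using m = 2.4. Since m = (1 + c)/(c + rr + e), the denominator satisfies c + rr + e = (1 + c)/m = (1 + 0.416) / 2.4 = 0.590000.
With c = 0.416 and e = 0.05, the required reserve ratio is 0.590000 − 0.416 − 0.05 = 0.124.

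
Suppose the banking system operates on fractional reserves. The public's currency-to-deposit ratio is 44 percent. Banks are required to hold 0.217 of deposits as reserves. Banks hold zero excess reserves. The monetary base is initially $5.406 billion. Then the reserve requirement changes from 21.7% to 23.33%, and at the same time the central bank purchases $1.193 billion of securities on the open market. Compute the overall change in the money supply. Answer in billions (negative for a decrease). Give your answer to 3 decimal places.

Before: m₁ = (1 + 0.44) / (0.217 + 0.44) ≈ 2.19178, MB₁ = 5.406, so M₁ = 2.19178 × 5.406 ≈ 11.8488 billion.
After: m₂ = (1 + 0.44) / (0.2333 + 0.44) ≈ 2.13872, MB₂ = 5.406 + 1.193 = 6.599, so M₂ = 2.13872 × 6.599 ≈ 14.1134 billion.
ΔM = M₂ − M₁ = 14.1134 − 11.8488 = 2.2646 billion.

$2.265 billion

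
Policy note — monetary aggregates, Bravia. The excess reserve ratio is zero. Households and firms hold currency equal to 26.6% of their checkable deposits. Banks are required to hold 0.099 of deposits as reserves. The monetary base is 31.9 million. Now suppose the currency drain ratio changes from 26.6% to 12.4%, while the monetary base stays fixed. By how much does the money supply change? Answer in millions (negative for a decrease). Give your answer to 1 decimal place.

Initially m₁ = (1 + 0.266) / (0.099 + 0.266) ≈ 3.4685, so M₁ = 3.4685 × 31.9 ≈ 110.6452 million.
After the change m₂ = (1 + 0.124) / (0.099 + 0.124) ≈ 5.0404, so M₂ = 5.0404 × 31.9 ≈ 160.7888 million.
ΔM = M₂ − M₁ = 160.7888 − 110.6452 = 50.1436 million.

50.1 million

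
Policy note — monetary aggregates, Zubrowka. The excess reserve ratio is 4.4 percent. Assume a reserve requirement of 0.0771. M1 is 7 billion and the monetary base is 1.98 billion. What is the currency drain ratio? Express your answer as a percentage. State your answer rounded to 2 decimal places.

22.56%

Using m = M/MB = 7/1.98 ≈ 3.535354. From m = (1 + c)/(c + rr + e), rearranging gives 1 + c = m·(c + rr + e), so c·(1 − m) = m·(rr + e) − 1.
Hence c = [m·(rr + e) − 1]/(1 − m) = [3.535354 × (0.0771 + 0.044) − 1] / (1 − 3.535354) ≈ 0.225558.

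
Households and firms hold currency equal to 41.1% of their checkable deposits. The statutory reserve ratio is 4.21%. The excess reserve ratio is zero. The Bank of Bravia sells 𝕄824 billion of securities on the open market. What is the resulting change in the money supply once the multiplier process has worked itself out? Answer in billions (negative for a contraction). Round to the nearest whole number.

-2566 billion

The money multiplier is m = (1 + c) / (rr + c) = (1 + 0.411) / (0.0421 + 0.411) ≈ 3.1141.
The sale removes 824 billion of base, so ΔM = m × ΔMB = 3.1141 × (−824) = -2566.0184 billion.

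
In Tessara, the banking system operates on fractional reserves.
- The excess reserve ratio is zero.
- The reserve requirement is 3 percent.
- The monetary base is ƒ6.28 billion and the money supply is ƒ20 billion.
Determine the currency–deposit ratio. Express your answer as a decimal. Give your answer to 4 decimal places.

0.4140

Using m = M/MB = 20/6.28 ≈ 3.184713. From m = (1 + c)/(c + rr + e), rearranging gives 1 + c = m·(c + rr + e), so c·(1 − m) = m·(rr + e) − 1.
Hence c = [m·(rr + e) − 1]/(1 − m) = [3.184713 × (0.03 + 0) − 1] / (1 − 3.184713) ≈ 0.413994.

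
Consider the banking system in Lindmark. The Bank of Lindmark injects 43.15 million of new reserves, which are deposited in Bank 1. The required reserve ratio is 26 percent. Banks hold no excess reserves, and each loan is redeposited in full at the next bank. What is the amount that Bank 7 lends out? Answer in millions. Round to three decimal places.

5.243 million

Each bank lends a fraction (1 − rr) = 0.7400 of the deposit it receives, so Bank 7 receives 43.15·0.7400^6 and lends 43.15·0.7400^7 ≈ 5.2433 million.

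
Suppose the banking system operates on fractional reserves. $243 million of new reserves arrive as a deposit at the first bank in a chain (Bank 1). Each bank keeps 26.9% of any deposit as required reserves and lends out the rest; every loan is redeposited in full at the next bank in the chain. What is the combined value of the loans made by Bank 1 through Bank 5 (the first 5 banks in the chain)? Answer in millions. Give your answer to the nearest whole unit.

Bank i lends (1 − rr)^i of the original deposit: Bank 1 lends 243·0.7310 = 177.6330, Bank 2 lends 243·0.7310² ≈ 129.8497, and so on.
Summing a geometric series: total = 243·[0.7310·(1 − 0.7310^5) / (1 − 0.7310)] ≈ 522.5111 million.

$523 million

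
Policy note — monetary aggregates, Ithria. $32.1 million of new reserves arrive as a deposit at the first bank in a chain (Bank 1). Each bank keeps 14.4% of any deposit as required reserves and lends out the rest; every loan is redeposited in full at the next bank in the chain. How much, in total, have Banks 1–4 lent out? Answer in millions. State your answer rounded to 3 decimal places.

Bank i lends (1 − rr)^i of the original deposit: Bank 1 lends 32.1·0.8560 = 27.4776, Bank 2 lends 32.1·0.8560² ≈ 23.5208, and so on.
Summing a geometric series: total = 32.1·[0.8560·(1 − 0.8560^4) / (1 − 0.8560)] ≈ 88.3668 million.

$88.367 million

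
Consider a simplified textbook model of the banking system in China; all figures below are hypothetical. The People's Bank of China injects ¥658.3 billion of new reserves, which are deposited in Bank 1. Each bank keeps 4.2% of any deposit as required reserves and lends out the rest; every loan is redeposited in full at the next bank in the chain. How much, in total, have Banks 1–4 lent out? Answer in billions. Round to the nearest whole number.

¥2368 billion

Bank i lends (1 − rr)^i of the original deposit: Bank 1 lends 658.3·0.9580 = 630.6514, Bank 2 lends 658.3·0.9580² ≈ 604.1640, and so on.
Summing a geometric series: total = 658.3·[0.9580·(1 − 0.9580^4) / (1 − 0.9580)] ≈ 2368.0846 billion.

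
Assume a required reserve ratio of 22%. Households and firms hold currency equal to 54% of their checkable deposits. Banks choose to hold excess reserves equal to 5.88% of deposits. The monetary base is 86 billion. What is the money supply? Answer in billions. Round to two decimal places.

161.75 billion

The money multiplier is m = (1 + c) / (rr + e + c) = (1 + 0.54) / (0.22 + 0.0588 + 0.54) ≈ 1.88080.
So M = m × MB = 1.88080 × 86 = 161.7488 billion.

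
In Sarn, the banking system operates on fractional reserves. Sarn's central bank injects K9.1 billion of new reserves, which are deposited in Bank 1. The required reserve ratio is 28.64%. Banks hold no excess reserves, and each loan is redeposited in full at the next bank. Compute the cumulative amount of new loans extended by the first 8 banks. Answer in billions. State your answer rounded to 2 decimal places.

K21.15 billion

Bank i lends (1 − rr)^i of the original deposit: Bank 1 lends 9.1·0.7136 ≈ 6.4938, Bank 2 lends 9.1·0.7136² ≈ 4.6339, and so on.
Summing a geometric series: total = 9.1·[0.7136·(1 − 0.7136^8) / (1 − 0.7136)] ≈ 21.1491 billion.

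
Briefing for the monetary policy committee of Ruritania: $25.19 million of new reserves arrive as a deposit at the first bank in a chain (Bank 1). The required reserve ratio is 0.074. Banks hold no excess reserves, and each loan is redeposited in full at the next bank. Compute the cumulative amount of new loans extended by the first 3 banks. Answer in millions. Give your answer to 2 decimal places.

$64.93 million

Bank i lends (1 − rr)^i of the original deposit: Bank 1 lends 25.19·0.9260 ≈ 23.3259, Bank 2 lends 25.19·0.9260² ≈ 21.5998, and so on.
Summing a geometric series: total = 25.19·[0.9260·(1 − 0.9260^3) / (1 − 0.9260)] ≈ 64.9272 million.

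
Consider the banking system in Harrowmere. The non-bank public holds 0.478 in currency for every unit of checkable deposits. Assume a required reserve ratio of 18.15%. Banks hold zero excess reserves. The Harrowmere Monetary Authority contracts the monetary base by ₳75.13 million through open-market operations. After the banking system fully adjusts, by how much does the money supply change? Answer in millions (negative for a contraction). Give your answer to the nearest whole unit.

-168 million

The money multiplier is m = (1 + c) / (rr + c) = (1 + 0.478) / (0.1815 + 0.478) ≈ 2.2411.
The sale removes 75.13 million of base, so ΔM = m × ΔMB = 2.2411 × (−75.13) ≈ -168.3738 million.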